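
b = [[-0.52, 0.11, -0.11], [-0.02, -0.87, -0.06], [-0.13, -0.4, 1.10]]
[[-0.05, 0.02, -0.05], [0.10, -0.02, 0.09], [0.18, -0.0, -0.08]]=b @ [[0.05, -0.03, 0.09], [-0.13, 0.02, -0.10], [0.12, -0.00, -0.10]]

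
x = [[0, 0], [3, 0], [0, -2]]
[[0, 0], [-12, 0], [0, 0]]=x @ [[-4, 0], [0, 0]]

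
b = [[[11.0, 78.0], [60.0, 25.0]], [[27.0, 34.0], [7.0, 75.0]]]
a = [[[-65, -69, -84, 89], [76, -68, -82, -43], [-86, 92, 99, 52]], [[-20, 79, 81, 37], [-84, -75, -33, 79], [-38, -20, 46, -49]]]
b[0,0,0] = 11.0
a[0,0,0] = -65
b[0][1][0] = 60.0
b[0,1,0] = 60.0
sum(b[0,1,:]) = 85.0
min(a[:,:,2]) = -84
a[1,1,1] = -75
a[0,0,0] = -65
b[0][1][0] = 60.0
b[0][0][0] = 11.0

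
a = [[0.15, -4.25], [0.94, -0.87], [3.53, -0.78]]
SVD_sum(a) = [[1.76,  -3.43], [0.55,  -1.07], [1.05,  -2.05]] + [[-1.61, -0.82], [0.39, 0.2], [2.48, 1.27]]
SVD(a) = [[0.83, -0.54], [0.26, 0.13], [0.50, 0.83]] @ diag([4.645813343779775, 3.348315751950193]) @ [[0.46, -0.89], [0.89, 0.46]]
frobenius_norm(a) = 5.73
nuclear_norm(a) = 7.99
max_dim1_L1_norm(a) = 4.4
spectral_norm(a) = 4.65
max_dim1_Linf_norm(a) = 4.25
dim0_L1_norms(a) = [4.62, 5.9]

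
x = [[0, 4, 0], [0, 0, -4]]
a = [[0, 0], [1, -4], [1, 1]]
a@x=[[0, 0, 0], [0, 4, 16], [0, 4, -4]]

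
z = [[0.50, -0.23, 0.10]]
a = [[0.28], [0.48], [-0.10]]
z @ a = [[0.02]]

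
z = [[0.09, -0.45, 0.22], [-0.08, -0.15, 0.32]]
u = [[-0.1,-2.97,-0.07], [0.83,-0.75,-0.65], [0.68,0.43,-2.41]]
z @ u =[[-0.23,  0.16,  -0.24], [0.1,  0.49,  -0.67]]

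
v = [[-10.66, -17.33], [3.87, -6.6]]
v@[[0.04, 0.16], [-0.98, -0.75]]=[[16.56,11.29], [6.62,5.57]]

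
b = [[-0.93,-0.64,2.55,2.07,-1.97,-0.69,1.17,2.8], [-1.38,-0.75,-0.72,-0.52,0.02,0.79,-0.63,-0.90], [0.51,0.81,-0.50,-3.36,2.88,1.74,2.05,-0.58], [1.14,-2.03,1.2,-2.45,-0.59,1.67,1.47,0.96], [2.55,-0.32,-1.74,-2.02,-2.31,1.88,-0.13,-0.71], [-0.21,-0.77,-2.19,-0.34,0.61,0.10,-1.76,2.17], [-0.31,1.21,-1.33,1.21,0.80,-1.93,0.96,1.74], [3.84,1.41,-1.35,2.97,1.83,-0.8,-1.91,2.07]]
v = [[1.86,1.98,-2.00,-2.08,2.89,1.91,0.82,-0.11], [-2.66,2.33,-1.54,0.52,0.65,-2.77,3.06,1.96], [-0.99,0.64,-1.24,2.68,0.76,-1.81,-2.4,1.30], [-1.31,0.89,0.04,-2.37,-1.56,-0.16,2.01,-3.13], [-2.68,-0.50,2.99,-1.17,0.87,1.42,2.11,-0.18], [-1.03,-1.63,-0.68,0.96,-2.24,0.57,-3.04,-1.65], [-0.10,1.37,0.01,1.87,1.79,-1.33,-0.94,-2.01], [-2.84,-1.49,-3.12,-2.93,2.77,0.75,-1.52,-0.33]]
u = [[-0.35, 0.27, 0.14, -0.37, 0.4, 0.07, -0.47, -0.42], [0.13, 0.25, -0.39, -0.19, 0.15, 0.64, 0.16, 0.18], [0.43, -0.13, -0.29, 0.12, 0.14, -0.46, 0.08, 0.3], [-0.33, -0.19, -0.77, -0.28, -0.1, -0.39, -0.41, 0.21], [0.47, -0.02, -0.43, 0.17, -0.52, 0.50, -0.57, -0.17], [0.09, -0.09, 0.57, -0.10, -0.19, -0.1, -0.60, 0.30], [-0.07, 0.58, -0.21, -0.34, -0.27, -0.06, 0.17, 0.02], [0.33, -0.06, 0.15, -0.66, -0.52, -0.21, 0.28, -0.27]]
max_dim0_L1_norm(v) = 15.9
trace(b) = -3.81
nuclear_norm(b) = 31.16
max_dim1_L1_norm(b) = 16.18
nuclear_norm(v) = 36.38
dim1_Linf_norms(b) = [2.8, 1.38, 3.36, 2.45, 2.55, 2.19, 1.93, 3.84]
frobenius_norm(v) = 14.58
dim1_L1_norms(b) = [12.82, 5.71, 12.43, 11.51, 11.66, 8.15, 9.49, 16.18]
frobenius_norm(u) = 2.70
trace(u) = -1.39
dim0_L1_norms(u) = [2.2, 1.59, 2.95, 2.23, 2.29, 2.43, 2.74, 1.87]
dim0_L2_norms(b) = [5.07, 3.15, 4.49, 6.03, 4.71, 3.85, 3.98, 4.74]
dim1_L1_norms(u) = [2.49, 2.09, 1.95, 2.68, 2.85, 2.04, 1.72, 2.48]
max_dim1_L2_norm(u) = 1.14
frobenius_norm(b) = 12.94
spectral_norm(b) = 7.86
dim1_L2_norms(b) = [5.06, 2.26, 5.32, 4.37, 4.81, 3.71, 3.62, 6.27]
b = u @ v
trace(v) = 0.75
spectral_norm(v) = 7.52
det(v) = 20047.33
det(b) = 4902.96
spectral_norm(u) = 1.26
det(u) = 0.24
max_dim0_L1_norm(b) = 14.94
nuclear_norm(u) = 7.22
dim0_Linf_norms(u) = [0.47, 0.58, 0.77, 0.66, 0.52, 0.64, 0.6, 0.42]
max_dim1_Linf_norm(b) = 3.84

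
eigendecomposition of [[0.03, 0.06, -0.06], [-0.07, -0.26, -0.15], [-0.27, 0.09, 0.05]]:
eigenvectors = [[(0.46+0j), 0.20+0.23j, (0.2-0.23j)], [(0.22+0j), (-0.77+0j), (-0.77-0j)], [-0.86+0.00j, 0.34+0.44j, (0.34-0.44j)]]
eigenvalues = [(0.17+0j), (-0.18+0.11j), (-0.18-0.11j)]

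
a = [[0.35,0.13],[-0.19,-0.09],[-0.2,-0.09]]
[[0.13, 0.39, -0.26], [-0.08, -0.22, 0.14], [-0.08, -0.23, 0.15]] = a@[[0.27, 0.95, -0.75], [0.29, 0.42, -0.01]]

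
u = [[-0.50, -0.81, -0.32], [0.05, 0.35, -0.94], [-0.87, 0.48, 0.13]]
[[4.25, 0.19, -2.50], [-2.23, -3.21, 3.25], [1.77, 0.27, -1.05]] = u@[[-3.72, -0.48, 2.29], [-3.32, -1.11, 2.61], [0.94, 2.98, -2.36]]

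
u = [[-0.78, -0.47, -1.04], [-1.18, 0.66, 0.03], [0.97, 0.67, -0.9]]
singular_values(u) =[1.73, 1.37, 1.03]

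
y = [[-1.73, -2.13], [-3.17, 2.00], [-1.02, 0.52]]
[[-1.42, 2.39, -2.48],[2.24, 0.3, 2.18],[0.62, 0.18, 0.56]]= y @ [[-0.19, -0.53, 0.03], [0.82, -0.69, 1.14]]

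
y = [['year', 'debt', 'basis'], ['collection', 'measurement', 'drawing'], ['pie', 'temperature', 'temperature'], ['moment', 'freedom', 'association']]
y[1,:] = ['collection', 'measurement', 'drawing']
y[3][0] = 'moment'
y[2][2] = 'temperature'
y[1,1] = 'measurement'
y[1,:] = ['collection', 'measurement', 'drawing']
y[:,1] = ['debt', 'measurement', 'temperature', 'freedom']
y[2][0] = 'pie'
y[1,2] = 'drawing'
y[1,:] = ['collection', 'measurement', 'drawing']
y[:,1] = ['debt', 'measurement', 'temperature', 'freedom']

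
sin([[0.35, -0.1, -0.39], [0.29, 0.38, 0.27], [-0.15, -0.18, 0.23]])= [[0.34, -0.1, -0.37], [0.28, 0.38, 0.28], [-0.14, -0.17, 0.22]]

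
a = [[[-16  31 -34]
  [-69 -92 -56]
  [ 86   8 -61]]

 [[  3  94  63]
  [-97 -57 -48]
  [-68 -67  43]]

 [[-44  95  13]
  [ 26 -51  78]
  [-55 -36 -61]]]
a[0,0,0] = -16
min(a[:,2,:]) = -68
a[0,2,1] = 8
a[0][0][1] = 31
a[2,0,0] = -44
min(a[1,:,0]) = -97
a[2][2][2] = -61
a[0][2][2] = -61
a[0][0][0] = -16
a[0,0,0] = -16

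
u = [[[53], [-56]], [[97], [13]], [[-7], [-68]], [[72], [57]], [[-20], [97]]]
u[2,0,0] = -7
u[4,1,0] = 97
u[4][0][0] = -20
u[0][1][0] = -56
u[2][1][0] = -68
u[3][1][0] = 57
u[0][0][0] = 53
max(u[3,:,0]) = 72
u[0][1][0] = -56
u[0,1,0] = -56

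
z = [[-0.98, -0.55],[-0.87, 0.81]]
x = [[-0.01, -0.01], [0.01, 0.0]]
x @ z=[[0.02, -0.0], [-0.01, -0.01]]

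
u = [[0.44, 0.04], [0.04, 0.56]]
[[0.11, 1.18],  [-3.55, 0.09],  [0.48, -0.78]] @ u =[[0.1,0.67], [-1.56,-0.09], [0.18,-0.42]]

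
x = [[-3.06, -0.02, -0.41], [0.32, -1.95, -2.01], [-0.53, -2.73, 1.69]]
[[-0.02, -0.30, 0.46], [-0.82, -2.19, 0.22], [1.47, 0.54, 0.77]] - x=[[3.04, -0.28, 0.87], [-1.14, -0.24, 2.23], [2.00, 3.27, -0.92]]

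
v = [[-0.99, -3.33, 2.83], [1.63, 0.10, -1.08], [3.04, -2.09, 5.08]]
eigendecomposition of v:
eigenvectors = [[-0.38+0.00j, (-0.23+0.6j), (-0.23-0.6j)], [(0.06+0j), 0.64+0.00j, 0.64-0.00j], [-0.92+0.00j, 0.38-0.18j, (0.38+0.18j)]]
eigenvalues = [(6.46+0j), (-1.13+1.82j), (-1.13-1.82j)]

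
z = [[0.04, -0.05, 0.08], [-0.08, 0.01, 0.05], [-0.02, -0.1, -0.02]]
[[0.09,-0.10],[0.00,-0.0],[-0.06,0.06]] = z@[[0.64, -0.66], [0.28, -0.29], [1.03, -1.07]]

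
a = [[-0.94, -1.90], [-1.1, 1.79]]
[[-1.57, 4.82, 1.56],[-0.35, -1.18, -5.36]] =a @ [[0.92,  -1.69,  1.96], [0.37,  -1.70,  -1.79]]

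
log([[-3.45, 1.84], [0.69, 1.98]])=[[(1.28+3.02j), (-0.16-0.98j)],[(-0.06-0.37j), (0.81+0.12j)]]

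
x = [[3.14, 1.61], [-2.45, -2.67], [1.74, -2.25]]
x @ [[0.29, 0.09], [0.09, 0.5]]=[[1.06, 1.09], [-0.95, -1.56], [0.3, -0.97]]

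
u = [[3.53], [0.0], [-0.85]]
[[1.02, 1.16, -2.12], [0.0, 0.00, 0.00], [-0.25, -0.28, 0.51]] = u @ [[0.29, 0.33, -0.6]]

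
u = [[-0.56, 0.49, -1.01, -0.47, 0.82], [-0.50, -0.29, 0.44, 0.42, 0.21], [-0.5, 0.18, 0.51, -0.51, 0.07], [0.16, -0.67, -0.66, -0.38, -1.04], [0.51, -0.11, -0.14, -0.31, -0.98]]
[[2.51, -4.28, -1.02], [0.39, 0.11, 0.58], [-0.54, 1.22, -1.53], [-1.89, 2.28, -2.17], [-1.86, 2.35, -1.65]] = u @ [[-1.06, 1.02, 2.27],[1.54, -2.35, -1.46],[-1.19, 2.4, 0.58],[1.56, -2.01, 1.19],[0.85, -1.31, 2.57]]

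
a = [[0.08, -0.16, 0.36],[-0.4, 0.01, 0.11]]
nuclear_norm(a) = 0.82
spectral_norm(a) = 0.42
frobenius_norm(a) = 0.58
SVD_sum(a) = [[-0.14, -0.02, 0.1], [-0.3, -0.05, 0.23]] + [[0.22, -0.14, 0.26],[-0.1, 0.06, -0.12]]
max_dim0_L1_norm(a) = 0.48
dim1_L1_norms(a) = [0.6, 0.52]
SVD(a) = [[0.41, 0.91],[0.91, -0.41]] @ diag([0.41821719599252516, 0.398615575430953]) @ [[-0.79, -0.14, 0.59],[0.60, -0.38, 0.71]]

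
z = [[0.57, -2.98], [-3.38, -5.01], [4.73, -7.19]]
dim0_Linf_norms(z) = [4.73, 7.19]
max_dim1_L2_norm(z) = 8.61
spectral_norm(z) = 9.58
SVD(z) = [[-0.31,-0.07], [-0.39,-0.90], [-0.87,0.43]] @ diag([9.580626301587925, 5.292485207284165]) @ [[-0.31, 0.95], [0.95, 0.31]]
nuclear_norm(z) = 14.87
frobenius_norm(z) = 10.95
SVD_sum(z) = [[0.93, -2.86], [1.15, -3.53], [2.57, -7.89]] + [[-0.36, -0.12],[-4.53, -1.48],[2.16, 0.7]]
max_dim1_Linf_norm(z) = 7.19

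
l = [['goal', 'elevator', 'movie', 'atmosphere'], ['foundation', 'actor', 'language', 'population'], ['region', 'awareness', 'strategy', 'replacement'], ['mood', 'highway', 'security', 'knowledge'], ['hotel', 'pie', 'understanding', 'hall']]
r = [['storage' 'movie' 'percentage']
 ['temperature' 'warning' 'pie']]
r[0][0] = 'storage'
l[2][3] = 'replacement'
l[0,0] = 'goal'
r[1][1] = 'warning'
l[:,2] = ['movie', 'language', 'strategy', 'security', 'understanding']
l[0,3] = 'atmosphere'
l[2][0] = 'region'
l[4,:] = ['hotel', 'pie', 'understanding', 'hall']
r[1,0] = 'temperature'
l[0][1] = 'elevator'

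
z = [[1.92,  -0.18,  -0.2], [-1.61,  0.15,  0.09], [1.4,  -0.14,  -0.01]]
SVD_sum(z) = [[1.92, -0.18, -0.13],[-1.61, 0.15, 0.11],[1.40, -0.13, -0.09]] + [[-0.0,0.00,-0.07], [-0.00,0.00,-0.02], [0.0,-0.01,0.08]] + [[-0.00, -0.0, -0.0], [-0.0, -0.0, -0.0], [-0.00, -0.00, -0.0]]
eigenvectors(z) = [[-0.65, -0.05, 0.1], [0.56, 0.50, 0.99], [-0.51, -0.87, 0.06]]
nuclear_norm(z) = 3.01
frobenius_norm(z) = 2.89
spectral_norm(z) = 2.89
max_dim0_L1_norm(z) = 4.93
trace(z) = 2.06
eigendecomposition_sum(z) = [[1.93, -0.18, -0.21], [-1.68, 0.16, 0.18], [1.52, -0.14, -0.16]] + [[-0.01, 0.00, 0.01], [0.07, -0.00, -0.09], [-0.12, 0.00, 0.15]] + [[-0.0, -0.00, -0.00], [-0.0, -0.01, -0.0], [-0.0, -0.00, -0.0]]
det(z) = -0.00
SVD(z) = [[-0.67, -0.66, 0.35], [0.56, -0.14, 0.82], [-0.49, 0.74, 0.46]] @ diag([2.8894216898685956, 0.11144113608885395, 0.004813658082007668]) @ [[-0.99, 0.09, 0.07], [0.06, -0.06, 1.0], [-0.10, -0.99, -0.06]]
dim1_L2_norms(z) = [1.94, 1.62, 1.41]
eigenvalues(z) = [1.92, 0.15, -0.01]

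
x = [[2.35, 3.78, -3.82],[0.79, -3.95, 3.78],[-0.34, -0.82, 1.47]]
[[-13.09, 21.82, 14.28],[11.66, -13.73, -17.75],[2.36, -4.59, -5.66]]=x @ [[-0.66, 2.76, -1.11], [-3.64, 3.54, 0.73], [-0.58, -0.51, -3.70]]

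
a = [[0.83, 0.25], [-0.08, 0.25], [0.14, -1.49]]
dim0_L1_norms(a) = [1.05, 1.99]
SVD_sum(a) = [[-0.00, 0.24], [-0.0, 0.25], [0.02, -1.49]] + [[0.83, 0.01], [-0.08, -0.0], [0.12, 0.00]]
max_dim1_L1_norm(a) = 1.63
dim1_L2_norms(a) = [0.87, 0.26, 1.5]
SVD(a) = [[-0.16, 0.99], [-0.16, -0.09], [0.97, 0.14]] @ diag([1.531461085278883, 0.8453561050092588]) @ [[0.01, -1.00],[1.00, 0.01]]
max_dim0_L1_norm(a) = 1.99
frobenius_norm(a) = 1.75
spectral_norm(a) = 1.53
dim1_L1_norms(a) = [1.08, 0.33, 1.63]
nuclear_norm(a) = 2.38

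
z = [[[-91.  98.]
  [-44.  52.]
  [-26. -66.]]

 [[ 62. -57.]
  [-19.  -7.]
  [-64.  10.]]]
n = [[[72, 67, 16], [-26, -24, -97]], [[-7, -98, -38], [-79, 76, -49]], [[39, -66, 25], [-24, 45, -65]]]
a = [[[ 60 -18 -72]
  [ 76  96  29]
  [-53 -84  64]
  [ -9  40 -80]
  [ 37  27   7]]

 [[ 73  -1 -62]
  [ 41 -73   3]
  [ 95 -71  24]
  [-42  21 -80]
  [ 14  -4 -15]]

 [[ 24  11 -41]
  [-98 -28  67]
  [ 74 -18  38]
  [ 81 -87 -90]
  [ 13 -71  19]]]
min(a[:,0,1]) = -18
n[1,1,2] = -49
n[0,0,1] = 67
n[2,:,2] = [25, -65]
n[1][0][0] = -7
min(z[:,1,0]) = -44.0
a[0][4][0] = 37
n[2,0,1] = -66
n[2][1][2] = -65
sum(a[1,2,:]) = 48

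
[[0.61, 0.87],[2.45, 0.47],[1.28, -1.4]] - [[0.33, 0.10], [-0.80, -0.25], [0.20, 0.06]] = [[0.28, 0.77], [3.25, 0.72], [1.08, -1.46]]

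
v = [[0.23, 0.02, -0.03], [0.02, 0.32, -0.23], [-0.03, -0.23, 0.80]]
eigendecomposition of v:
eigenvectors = [[-0.05, -0.72, -0.69],[-0.37, -0.63, 0.68],[0.93, -0.29, 0.23]]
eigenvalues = [0.89, 0.24, 0.22]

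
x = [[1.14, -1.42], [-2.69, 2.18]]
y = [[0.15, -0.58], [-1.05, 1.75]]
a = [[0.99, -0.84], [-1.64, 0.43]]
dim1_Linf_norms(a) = [0.99, 1.64]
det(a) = -0.95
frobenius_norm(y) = 2.13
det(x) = -1.33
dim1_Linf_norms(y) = [0.58, 1.75]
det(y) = -0.35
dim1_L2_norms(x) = [1.82, 3.46]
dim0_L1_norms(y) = [1.2, 2.33]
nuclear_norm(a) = 2.54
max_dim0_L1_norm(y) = 2.33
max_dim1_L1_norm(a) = 2.07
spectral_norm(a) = 2.09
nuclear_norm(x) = 4.24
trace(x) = 3.32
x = y + a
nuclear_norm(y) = 2.28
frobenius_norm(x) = 3.91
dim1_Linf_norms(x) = [1.42, 2.69]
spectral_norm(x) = 3.90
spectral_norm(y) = 2.12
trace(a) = 1.42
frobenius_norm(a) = 2.14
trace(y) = 1.90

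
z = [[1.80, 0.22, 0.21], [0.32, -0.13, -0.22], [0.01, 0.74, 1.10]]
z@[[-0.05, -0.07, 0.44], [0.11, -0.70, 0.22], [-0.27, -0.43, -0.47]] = [[-0.12, -0.37, 0.74], [0.03, 0.16, 0.22], [-0.22, -0.99, -0.35]]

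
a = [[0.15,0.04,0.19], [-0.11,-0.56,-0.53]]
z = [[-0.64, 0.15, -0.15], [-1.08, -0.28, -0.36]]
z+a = [[-0.49, 0.19, 0.04], [-1.19, -0.84, -0.89]]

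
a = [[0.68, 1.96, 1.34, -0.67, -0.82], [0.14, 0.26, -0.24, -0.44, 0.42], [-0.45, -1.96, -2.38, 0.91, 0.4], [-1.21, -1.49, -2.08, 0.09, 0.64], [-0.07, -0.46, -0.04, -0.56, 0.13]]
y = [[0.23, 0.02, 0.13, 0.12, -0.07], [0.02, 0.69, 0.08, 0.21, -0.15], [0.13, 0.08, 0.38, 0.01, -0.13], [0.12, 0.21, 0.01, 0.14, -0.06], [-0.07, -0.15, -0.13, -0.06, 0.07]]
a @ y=[[0.35, 1.46, 0.85, 0.46, -0.53],[-0.08, 0.01, -0.11, -0.02, 0.04],[-0.37, -1.42, -1.16, -0.39, 0.61],[-0.61, -1.30, -1.15, -0.50, 0.62],[-0.11, -0.46, -0.08, -0.19, 0.12]]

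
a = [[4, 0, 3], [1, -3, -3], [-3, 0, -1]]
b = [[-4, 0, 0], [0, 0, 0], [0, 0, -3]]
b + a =[[0, 0, 3], [1, -3, -3], [-3, 0, -4]]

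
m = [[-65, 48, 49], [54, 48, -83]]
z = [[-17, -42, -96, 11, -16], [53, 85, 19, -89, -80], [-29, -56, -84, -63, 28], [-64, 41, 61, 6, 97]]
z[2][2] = -84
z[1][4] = -80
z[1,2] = 19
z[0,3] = 11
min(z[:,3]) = -89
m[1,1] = 48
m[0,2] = 49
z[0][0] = -17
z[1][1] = 85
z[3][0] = -64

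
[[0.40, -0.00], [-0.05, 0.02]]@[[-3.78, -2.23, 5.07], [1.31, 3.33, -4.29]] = [[-1.51, -0.89, 2.03], [0.22, 0.18, -0.34]]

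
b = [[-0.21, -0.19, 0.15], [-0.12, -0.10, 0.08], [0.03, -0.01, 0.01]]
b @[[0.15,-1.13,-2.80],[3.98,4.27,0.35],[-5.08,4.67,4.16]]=[[-1.55, 0.13, 1.15], [-0.82, 0.08, 0.63], [-0.09, -0.03, -0.05]]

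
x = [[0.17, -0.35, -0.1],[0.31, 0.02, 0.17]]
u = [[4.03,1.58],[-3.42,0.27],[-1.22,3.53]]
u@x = [[1.17, -1.38, -0.13], [-0.5, 1.2, 0.39], [0.89, 0.50, 0.72]]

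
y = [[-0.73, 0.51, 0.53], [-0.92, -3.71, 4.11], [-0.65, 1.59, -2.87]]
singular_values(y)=[6.42, 1.26, 0.96]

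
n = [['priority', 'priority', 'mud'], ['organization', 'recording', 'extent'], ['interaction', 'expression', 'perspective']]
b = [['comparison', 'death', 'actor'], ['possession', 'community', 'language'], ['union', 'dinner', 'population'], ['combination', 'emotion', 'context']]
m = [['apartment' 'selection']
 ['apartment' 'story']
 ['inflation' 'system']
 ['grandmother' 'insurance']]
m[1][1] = 'story'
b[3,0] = 'combination'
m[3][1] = 'insurance'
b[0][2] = 'actor'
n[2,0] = 'interaction'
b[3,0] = 'combination'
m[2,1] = 'system'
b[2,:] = ['union', 'dinner', 'population']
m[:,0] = ['apartment', 'apartment', 'inflation', 'grandmother']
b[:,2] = ['actor', 'language', 'population', 'context']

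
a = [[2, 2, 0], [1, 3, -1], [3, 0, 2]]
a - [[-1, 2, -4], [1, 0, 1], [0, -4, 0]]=[[3, 0, 4], [0, 3, -2], [3, 4, 2]]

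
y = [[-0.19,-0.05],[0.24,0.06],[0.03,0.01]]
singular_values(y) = [0.32, 0.0]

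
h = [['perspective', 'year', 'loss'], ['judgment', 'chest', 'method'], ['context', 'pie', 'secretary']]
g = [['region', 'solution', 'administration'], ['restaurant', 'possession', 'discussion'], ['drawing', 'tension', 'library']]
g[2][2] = 'library'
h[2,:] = ['context', 'pie', 'secretary']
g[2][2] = 'library'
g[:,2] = ['administration', 'discussion', 'library']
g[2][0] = 'drawing'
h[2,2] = 'secretary'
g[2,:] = ['drawing', 'tension', 'library']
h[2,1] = 'pie'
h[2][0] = 'context'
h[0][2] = 'loss'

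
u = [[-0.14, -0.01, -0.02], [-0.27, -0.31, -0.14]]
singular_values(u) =[0.45, 0.1]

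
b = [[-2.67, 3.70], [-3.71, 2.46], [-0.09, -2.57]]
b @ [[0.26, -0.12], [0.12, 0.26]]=[[-0.25,  1.28], [-0.67,  1.08], [-0.33,  -0.66]]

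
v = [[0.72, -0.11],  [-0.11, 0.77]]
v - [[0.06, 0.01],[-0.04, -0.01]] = [[0.66, -0.12], [-0.07, 0.78]]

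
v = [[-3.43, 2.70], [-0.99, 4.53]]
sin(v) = [[-0.02, -0.30], [0.11, -0.90]]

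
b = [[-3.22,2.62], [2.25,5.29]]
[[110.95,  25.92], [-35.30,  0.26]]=b @ [[-29.63,  -5.95], [5.93,  2.58]]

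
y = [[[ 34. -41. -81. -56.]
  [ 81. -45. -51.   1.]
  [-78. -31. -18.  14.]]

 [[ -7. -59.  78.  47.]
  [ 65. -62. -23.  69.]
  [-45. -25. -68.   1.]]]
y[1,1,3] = 69.0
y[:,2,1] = [-31.0, -25.0]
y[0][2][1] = -31.0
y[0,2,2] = -18.0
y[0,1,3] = 1.0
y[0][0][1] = -41.0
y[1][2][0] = -45.0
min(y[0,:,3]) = -56.0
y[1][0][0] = -7.0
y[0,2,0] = -78.0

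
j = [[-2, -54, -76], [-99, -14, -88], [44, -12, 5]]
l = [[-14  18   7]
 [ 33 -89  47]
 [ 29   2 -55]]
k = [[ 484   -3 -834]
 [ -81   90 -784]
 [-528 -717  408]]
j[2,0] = 44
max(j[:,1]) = -12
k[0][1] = -3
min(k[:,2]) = -834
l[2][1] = 2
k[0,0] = 484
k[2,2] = 408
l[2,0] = 29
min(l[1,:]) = -89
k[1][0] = -81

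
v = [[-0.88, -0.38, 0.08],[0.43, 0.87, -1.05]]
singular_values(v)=[1.57, 0.72]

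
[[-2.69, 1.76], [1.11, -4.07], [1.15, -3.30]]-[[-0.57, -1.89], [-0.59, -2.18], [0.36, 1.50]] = [[-2.12, 3.65], [1.70, -1.89], [0.79, -4.8]]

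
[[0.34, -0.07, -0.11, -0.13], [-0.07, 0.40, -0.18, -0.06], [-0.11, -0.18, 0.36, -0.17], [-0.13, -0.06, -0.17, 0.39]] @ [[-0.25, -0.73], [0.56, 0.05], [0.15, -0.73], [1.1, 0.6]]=[[-0.28,-0.25],[0.15,0.17],[-0.21,-0.29],[0.4,0.45]]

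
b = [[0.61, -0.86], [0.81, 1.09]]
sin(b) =[[0.83, -0.63], [0.59, 1.18]]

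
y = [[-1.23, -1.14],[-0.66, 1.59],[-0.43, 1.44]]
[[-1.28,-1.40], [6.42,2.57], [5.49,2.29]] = y @ [[-1.95, -0.26], [3.23, 1.51]]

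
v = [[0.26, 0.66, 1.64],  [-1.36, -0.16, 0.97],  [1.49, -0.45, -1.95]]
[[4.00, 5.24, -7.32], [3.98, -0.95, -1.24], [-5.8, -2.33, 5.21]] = v@[[-0.08,1.63,-1.84], [-2.71,2.87,-0.55], [3.54,1.78,-3.95]]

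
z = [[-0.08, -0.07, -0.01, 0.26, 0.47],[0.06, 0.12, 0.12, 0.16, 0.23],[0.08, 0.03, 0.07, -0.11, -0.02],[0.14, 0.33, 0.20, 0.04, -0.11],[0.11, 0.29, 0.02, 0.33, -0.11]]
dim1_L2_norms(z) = [0.55, 0.33, 0.16, 0.43, 0.47]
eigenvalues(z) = [(0.53+0j), (-0.26+0j), (-0.01+0j), (-0.11+0.13j), (-0.11-0.13j)]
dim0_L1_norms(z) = [0.47, 0.84, 0.42, 0.9, 0.94]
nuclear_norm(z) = 1.56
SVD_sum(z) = [[-0.10, -0.12, -0.03, 0.23, 0.47], [-0.04, -0.05, -0.01, 0.09, 0.19], [0.02, 0.02, 0.01, -0.04, -0.08], [0.03, 0.04, 0.01, -0.08, -0.16], [0.01, 0.01, 0.00, -0.02, -0.03]] + [[0.02, 0.05, 0.02, 0.04, -0.0], [0.06, 0.16, 0.07, 0.13, -0.0], [0.0, 0.00, 0.0, 0.00, -0.0], [0.1, 0.26, 0.1, 0.2, -0.00], [0.12, 0.31, 0.12, 0.25, -0.00]] + [[0.0, 0.00, 0.01, -0.01, 0.00], [0.02, 0.02, 0.07, -0.06, 0.05], [0.03, 0.02, 0.08, -0.07, 0.05], [0.03, 0.02, 0.08, -0.08, 0.06], [-0.04, -0.03, -0.1, 0.10, -0.07]] + [[-0.01, 0.0, 0.00, -0.00, -0.0],[0.01, -0.00, -0.00, 0.0, 0.00],[0.04, -0.01, -0.01, 0.00, 0.0],[-0.02, 0.01, 0.01, -0.0, -0.0],[0.01, -0.01, -0.00, 0.0, 0.0]] + [[0.0, 0.00, -0.0, -0.00, 0.00], [-0.0, -0.0, 0.01, 0.0, -0.0], [0.00, 0.0, -0.00, -0.00, 0.0], [0.00, 0.00, -0.0, -0.0, 0.00], [0.00, 0.00, -0.00, -0.00, 0.00]]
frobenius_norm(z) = 0.91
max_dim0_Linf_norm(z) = 0.47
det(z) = 0.00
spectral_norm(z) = 0.62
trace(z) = 0.04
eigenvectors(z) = [[(-0.52+0j), -0.82+0.00j, -0.07+0.00j, 0.74+0.00j, (0.74-0j)], [-0.54+0.00j, -0.19+0.00j, (-0.54+0j), (0.13-0.03j), 0.13+0.03j], [(-0.01+0j), (0.36+0j), 0.69+0.00j, (-0.41-0.22j), -0.41+0.22j], [-0.39+0.00j, (0.39+0j), (0.38+0j), (-0.39+0.11j), -0.39-0.11j], [-0.54+0.00j, 0.07+0.00j, (-0.29+0j), 0.18+0.14j, 0.18-0.14j]]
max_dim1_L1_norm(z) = 0.89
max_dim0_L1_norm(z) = 0.94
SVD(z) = [[-0.87,-0.11,-0.04,-0.12,0.46], [-0.35,-0.37,-0.40,0.23,-0.73], [0.14,-0.0,-0.46,0.77,0.43], [0.3,-0.59,-0.49,-0.5,0.26], [0.07,-0.71,0.62,0.31,0.09]] @ diag([0.6236809094650607, 0.6094689433002807, 0.26828517873006136, 0.05276223112190064, 0.010437440399439214]) @ [[0.18, 0.23, 0.06, -0.42, -0.86], [-0.29, -0.72, -0.29, -0.57, 0.01], [-0.22, -0.15, -0.62, 0.61, -0.43], [0.92, -0.32, -0.22, 0.06, 0.06], [0.04, 0.55, -0.7, -0.36, 0.28]]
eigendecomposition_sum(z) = [[0.09-0.00j, (0.2+0j), 0.12-0.00j, 0.16-0.00j, 0.11-0.00j], [0.09-0.00j, 0.20+0.00j, 0.13-0.00j, (0.16-0j), 0.11-0.00j], [-0j, 0.00+0.00j, -0j, 0.00-0.00j, -0j], [(0.07-0j), (0.15+0j), (0.09-0j), 0.12-0.00j, 0.08-0.00j], [0.09-0.00j, (0.2+0j), 0.13-0.00j, 0.16-0.00j, (0.11-0j)]] + [[-0.19-0.00j, -0.28+0.00j, 0.31+0.00j, -0.43+0.00j, (0.78-0j)], [-0.04-0.00j, (-0.07+0j), 0.07+0.00j, (-0.1+0j), (0.18-0j)], [(0.08+0j), (0.12-0j), (-0.14-0j), 0.19-0.00j, -0.34+0.00j], [(0.09+0j), 0.13-0.00j, (-0.15-0j), 0.20-0.00j, -0.37+0.00j], [0.02+0.00j, 0.02-0.00j, (-0.03-0j), (0.04-0j), -0.07+0.00j]] + [[0j,-0.00+0.00j,0.00-0.00j,0.00-0.00j,0j], [0.01+0.00j,(-0.01+0j),-0j,0.00-0.00j,0.00+0.00j], [(-0.01-0j),(0.01-0j),(-0+0j),-0.00+0.00j,(-0-0j)], [(-0-0j),0.01-0.00j,(-0+0j),-0.00+0.00j,-0.00-0.00j], [0j,-0.00+0.00j,0.00-0.00j,-0j,0.00+0.00j]] + [[(0.01+0.02j),  (0.01-0.17j),  (-0.22-0.07j),  (0.26+0.01j),  (-0.21+0.14j)], [0.00+0.00j,  -0.00-0.03j,  (-0.04-0j),  (0.05-0.01j),  -0.03+0.03j], [-0.01j,  (-0.05+0.09j),  0.10+0.11j,  -0.15-0.08j,  (0.16-0.02j)], [-0.01-0.01j,  (0.02+0.09j),  0.13+0.01j,  (-0.14+0.04j),  (0.09-0.1j)], [(-0+0.01j),  0.03-0.04j,  -0.04-0.06j,  (0.06+0.05j),  -0.08-0.00j]] + [[(0.01-0.02j),0.01+0.17j,-0.22+0.07j,0.26-0.01j,-0.21-0.14j],[-0j,-0.00+0.03j,-0.04+0.00j,(0.05+0.01j),-0.03-0.03j],[0.01j,(-0.05-0.09j),0.10-0.11j,-0.15+0.08j,0.16+0.02j],[-0.01+0.01j,(0.02-0.09j),(0.13-0.01j),(-0.14-0.04j),0.09+0.10j],[(-0-0.01j),(0.03+0.04j),-0.04+0.06j,0.06-0.05j,-0.08+0.00j]]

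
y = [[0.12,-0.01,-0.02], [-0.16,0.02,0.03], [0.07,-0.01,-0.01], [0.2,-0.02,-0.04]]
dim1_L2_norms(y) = [0.12, 0.16, 0.07, 0.2]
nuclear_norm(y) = 0.31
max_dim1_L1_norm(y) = 0.26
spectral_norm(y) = 0.30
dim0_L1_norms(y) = [0.55, 0.06, 0.1]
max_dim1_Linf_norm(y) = 0.2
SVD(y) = [[-0.41,-0.16,-0.85], [0.55,-0.43,-0.39], [-0.24,0.73,-0.23], [-0.69,-0.50,0.27]] @ diag([0.2980838390787105, 0.005274573669941309, 0.004266585601840333]) @ [[-0.98, 0.1, 0.18], [0.02, -0.81, 0.59], [-0.21, -0.58, -0.79]]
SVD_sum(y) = [[0.12,  -0.01,  -0.02], [-0.16,  0.02,  0.03], [0.07,  -0.01,  -0.01], [0.2,  -0.02,  -0.04]] + [[-0.00, 0.00, -0.00], [-0.00, 0.00, -0.0], [0.00, -0.00, 0.0], [-0.0, 0.0, -0.00]] + [[0.0, 0.0, 0.0], [0.00, 0.0, 0.00], [0.00, 0.0, 0.00], [-0.0, -0.00, -0.0]]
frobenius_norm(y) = 0.30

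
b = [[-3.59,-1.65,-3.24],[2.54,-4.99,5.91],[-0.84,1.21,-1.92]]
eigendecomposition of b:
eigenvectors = [[0.43+0.14j, 0.43-0.14j, -0.73+0.00j], [(0.86+0j), (0.86-0j), (0.34+0j)], [(-0.21+0.01j), -0.21-0.01j, 0.59+0.00j]]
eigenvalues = [(-5.16+0.45j), (-5.16-0.45j), (-0.18+0j)]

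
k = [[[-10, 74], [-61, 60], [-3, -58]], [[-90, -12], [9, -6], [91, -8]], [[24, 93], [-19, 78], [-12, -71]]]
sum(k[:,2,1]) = -137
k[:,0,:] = [[-10, 74], [-90, -12], [24, 93]]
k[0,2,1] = -58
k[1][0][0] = -90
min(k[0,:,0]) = -61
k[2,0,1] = 93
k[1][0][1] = -12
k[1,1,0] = 9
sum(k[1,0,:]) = -102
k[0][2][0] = -3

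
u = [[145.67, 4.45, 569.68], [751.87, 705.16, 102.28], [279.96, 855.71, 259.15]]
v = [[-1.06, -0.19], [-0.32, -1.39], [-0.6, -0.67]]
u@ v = [[-497.64, -415.55], [-1084.00, -1191.56], [-726.07, -1416.26]]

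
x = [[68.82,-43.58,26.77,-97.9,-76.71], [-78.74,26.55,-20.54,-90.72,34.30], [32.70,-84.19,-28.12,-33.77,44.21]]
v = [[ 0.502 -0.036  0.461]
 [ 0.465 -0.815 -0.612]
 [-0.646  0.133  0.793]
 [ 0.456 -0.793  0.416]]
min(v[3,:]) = -0.793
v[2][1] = 0.133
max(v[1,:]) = 0.465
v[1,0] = 0.465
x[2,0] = 32.7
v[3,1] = -0.793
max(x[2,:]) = 44.21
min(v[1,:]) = -0.815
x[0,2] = 26.77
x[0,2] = 26.77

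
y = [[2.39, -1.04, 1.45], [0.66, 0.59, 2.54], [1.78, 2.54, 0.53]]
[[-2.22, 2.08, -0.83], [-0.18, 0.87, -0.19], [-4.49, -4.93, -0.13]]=y@ [[-1.58, -0.45, -0.26], [-0.77, -1.81, 0.14], [0.52, 0.88, -0.04]]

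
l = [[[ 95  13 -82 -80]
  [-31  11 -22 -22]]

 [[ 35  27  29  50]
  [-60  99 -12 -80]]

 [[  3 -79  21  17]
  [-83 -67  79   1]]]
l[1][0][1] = 27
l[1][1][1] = 99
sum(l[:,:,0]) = -41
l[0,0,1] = 13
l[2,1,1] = -67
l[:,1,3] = [-22, -80, 1]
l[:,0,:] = [[95, 13, -82, -80], [35, 27, 29, 50], [3, -79, 21, 17]]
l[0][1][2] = -22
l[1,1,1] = 99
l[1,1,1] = 99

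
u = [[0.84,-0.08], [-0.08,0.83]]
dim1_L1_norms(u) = [0.92, 0.91]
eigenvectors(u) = [[0.73, 0.68], [-0.68, 0.73]]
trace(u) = 1.67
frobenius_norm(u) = 1.19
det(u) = 0.69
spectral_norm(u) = 0.92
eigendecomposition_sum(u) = [[0.49, -0.46], [-0.46, 0.43]] + [[0.35,0.38], [0.38,0.4]]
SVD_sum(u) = [[0.49, -0.46], [-0.46, 0.43]] + [[0.35, 0.38], [0.38, 0.4]]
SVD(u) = [[-0.73, 0.68], [0.68, 0.73]] @ diag([0.915156097709407, 0.754843902290593]) @ [[-0.73,0.68], [0.68,0.73]]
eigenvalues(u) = [0.92, 0.75]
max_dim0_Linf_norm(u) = 0.84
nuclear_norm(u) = 1.67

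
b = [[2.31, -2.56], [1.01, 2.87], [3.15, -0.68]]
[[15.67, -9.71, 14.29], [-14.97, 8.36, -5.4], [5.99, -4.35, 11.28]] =b @ [[0.72, -0.70, 2.95], [-5.47, 3.16, -2.92]]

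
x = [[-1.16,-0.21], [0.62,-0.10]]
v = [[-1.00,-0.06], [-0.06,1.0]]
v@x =[[1.12, 0.22], [0.69, -0.09]]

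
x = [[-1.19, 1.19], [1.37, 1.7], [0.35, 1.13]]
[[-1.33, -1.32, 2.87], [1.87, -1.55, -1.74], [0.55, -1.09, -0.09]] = x @ [[1.23, 0.11, -1.90], [0.11, -1.00, 0.51]]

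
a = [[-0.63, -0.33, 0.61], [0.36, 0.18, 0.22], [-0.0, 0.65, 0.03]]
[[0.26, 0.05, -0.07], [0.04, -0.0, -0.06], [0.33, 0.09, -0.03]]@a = [[-0.15,-0.12,0.17], [-0.03,-0.05,0.02], [-0.18,-0.11,0.22]]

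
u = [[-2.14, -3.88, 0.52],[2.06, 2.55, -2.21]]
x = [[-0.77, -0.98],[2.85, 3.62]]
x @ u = [[-0.37, 0.49, 1.77], [1.36, -1.83, -6.52]]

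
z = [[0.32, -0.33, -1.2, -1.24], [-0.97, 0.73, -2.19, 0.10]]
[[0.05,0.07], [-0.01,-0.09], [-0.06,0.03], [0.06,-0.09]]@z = [[-0.05, 0.03, -0.21, -0.06], [0.08, -0.06, 0.21, 0.0], [-0.05, 0.04, 0.01, 0.08], [0.11, -0.09, 0.13, -0.08]]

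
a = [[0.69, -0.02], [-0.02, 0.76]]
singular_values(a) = [0.77, 0.68]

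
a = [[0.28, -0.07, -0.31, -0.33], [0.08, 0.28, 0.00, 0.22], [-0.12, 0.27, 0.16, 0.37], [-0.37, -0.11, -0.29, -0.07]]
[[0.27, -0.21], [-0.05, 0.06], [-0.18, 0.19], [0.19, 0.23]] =a @ [[0.28, -0.32], [-0.54, -0.37], [-0.89, -0.44], [0.37, 0.86]]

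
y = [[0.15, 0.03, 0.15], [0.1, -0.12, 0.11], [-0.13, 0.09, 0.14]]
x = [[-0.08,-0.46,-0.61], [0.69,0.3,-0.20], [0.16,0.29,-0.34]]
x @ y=[[0.02,-0.00,-0.15],[0.16,-0.03,0.11],[0.1,-0.06,0.01]]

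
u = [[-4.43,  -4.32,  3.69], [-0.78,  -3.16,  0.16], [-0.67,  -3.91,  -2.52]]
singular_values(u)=[7.97, 4.54, 0.71]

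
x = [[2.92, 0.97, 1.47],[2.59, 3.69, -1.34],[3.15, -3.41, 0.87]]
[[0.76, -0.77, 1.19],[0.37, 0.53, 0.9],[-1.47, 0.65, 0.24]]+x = [[3.68, 0.20, 2.66],[2.96, 4.22, -0.44],[1.68, -2.76, 1.11]]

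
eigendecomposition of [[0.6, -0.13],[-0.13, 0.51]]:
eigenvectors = [[0.81, 0.58], [-0.58, 0.81]]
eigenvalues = [0.69, 0.42]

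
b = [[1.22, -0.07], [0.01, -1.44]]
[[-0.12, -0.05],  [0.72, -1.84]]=b @ [[-0.13, 0.03], [-0.50, 1.28]]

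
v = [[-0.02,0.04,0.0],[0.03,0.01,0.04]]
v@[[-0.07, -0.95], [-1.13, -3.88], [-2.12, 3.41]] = [[-0.04, -0.14], [-0.1, 0.07]]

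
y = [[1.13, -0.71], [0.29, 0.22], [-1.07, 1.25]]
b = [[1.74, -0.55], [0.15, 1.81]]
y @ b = [[1.86, -1.91],[0.54, 0.24],[-1.67, 2.85]]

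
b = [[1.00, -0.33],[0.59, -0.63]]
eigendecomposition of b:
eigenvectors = [[0.93, 0.21], [0.37, 0.98]]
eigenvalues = [0.87, -0.5]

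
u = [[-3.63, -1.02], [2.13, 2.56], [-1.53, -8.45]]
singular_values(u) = [9.29, 3.56]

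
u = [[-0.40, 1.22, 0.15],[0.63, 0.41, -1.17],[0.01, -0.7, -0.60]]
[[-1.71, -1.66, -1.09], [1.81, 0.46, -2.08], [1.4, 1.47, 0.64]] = u @ [[1.08, -0.17, -1.37], [-0.89, -1.30, -1.41], [-1.28, -0.94, 0.55]]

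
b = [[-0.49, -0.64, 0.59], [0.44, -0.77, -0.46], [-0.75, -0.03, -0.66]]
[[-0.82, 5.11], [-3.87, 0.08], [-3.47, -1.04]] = b @ [[1.30, -1.72],[3.61, -3.28],[3.61, 3.68]]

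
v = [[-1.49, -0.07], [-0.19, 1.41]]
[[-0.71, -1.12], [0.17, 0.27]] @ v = [[1.27, -1.53],  [-0.30, 0.37]]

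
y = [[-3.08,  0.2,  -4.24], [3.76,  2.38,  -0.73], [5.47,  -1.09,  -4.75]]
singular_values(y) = [8.01, 5.56, 2.53]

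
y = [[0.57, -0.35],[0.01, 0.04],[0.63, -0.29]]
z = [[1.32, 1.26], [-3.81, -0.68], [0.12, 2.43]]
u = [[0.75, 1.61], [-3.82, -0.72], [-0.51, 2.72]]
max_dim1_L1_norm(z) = 4.49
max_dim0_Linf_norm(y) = 0.63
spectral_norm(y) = 0.96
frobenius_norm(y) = 0.96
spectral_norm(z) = 4.27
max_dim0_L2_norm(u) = 3.93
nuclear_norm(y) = 1.03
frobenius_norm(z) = 4.92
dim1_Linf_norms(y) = [0.57, 0.04, 0.63]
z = u + y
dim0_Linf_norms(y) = [0.63, 0.35]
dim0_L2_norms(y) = [0.85, 0.46]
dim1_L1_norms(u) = [2.36, 4.54, 3.23]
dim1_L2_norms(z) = [1.82, 3.87, 2.43]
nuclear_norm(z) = 6.71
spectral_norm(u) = 4.06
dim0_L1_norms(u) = [5.08, 5.05]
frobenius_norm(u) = 5.09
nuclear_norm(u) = 7.13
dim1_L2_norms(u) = [1.78, 3.89, 2.77]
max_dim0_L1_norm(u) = 5.08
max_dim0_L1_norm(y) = 1.21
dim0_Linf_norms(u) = [3.82, 2.72]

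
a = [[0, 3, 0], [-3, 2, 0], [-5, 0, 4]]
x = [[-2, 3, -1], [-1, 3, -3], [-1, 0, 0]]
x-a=[[-2, 0, -1], [2, 1, -3], [4, 0, -4]]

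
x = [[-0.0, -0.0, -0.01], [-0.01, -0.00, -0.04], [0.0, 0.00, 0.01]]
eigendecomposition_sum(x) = [[-0.0,-0.00,-0.0],  [0.00,-0.00,0.0],  [-0.00,-0.0,-0.0]] + [[-0.00, -0.00, -0.0], [-0.00, -0.00, -0.00], [-0.0, -0.0, -0.0]] + [[0.0, 0.00, -0.01], [0.0, 0.0, -0.03], [0.0, 0.00, 0.01]]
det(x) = 0.00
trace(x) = 0.01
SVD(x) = [[0.22, -0.67, 0.71], [0.95, 0.32, 0.0], [-0.22, 0.67, 0.71]] @ diag([0.043467398258957214, 0.003253504049052837, 0.0]) @ [[-0.22, 0.0, -0.98], [-0.98, 0.0, 0.22], [0.00, 1.0, 0.0]]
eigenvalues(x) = [-0.0, -0.0, 0.01]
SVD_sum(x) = [[-0.00, 0.0, -0.01],[-0.01, 0.0, -0.04],[0.0, 0.0, 0.01]] + [[0.0, 0.0, -0.00], [-0.00, 0.0, 0.00], [-0.00, 0.0, 0.0]] + [[0.00, 0.0, 0.0], [0.00, 0.0, 0.00], [0.00, 0.00, 0.0]]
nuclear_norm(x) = 0.05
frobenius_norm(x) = 0.04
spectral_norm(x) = 0.04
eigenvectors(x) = [[0.0, 0.0, -0.30], [1.00, 1.0, -0.9], [0.0, 0.00, 0.3]]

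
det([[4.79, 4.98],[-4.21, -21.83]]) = -83.600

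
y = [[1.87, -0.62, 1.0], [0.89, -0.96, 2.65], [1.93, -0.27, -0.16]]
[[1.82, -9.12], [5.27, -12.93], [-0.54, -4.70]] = y@[[0.08, -2.60], [1.15, 0.98], [2.38, -3.65]]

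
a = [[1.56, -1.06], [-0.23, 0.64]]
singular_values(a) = [1.97, 0.38]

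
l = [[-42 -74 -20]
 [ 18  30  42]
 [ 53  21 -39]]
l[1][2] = 42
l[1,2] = 42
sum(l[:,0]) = 29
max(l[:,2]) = 42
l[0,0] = -42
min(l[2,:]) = -39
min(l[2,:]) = -39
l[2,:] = [53, 21, -39]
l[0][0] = -42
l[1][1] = 30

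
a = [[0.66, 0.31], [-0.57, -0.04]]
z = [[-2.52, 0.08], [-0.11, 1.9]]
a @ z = [[-1.7, 0.64],  [1.44, -0.12]]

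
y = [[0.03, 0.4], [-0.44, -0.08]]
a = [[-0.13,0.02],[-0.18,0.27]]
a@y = [[-0.01, -0.05], [-0.12, -0.09]]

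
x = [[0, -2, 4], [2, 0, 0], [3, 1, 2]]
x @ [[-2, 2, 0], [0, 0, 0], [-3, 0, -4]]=[[-12, 0, -16], [-4, 4, 0], [-12, 6, -8]]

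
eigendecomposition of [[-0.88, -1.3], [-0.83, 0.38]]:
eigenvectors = [[-0.91, 0.58], [-0.41, -0.82]]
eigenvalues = [-1.46, 0.96]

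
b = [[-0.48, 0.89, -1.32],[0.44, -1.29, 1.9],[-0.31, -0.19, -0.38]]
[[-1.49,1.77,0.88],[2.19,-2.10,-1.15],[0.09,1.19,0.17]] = b@[[-0.15, -1.79, -0.49], [-1.1, -0.84, 0.37], [0.44, -1.26, -0.24]]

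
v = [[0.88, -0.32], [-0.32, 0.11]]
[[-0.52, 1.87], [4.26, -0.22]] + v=[[0.36, 1.55], [3.94, -0.11]]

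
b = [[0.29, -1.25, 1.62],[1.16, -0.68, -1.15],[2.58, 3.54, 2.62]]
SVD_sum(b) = [[0.07, 0.1, 0.08],[-0.26, -0.37, -0.29],[2.44, 3.53, 2.76]] + [[-0.28, -1.08, 1.63], [0.11, 0.41, -0.61], [0.02, 0.07, -0.11]] + [[0.5, -0.27, -0.09], [1.31, -0.71, -0.24], [0.12, -0.07, -0.02]]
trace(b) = 2.23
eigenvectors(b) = [[-0.47+0.00j, 0.16-0.55j, (0.16+0.55j)],  [(0.11+0j), (-0.59+0j), (-0.59-0j)],  [(-0.87+0j), 0.17+0.54j, 0.17-0.54j]]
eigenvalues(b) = [(3.58+0j), (-0.67+2.12j), (-0.67-2.12j)]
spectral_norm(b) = 5.13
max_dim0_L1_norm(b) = 5.47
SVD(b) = [[-0.03, 0.93, -0.36], [0.10, -0.35, -0.93], [-0.99, -0.06, -0.09]] @ diag([5.130783089353454, 2.1181335202442417, 1.6255692173581429]) @ [[-0.48, -0.69, -0.54], [-0.14, -0.55, 0.83], [-0.87, 0.47, 0.16]]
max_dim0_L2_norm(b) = 3.82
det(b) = 17.67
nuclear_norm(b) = 8.87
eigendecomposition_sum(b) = [[1.29-0.00j, (0.72-0j), 1.32+0.00j], [(-0.29+0j), -0.16+0.00j, -0.30-0.00j], [2.39-0.00j, (1.33-0j), (2.45+0j)]] + [[(-0.5+0.59j), -0.98-0.55j, (0.15-0.38j)],[(0.73+0.33j), -0.26+1.14j, (-0.42-0.04j)],[(0.09-0.75j), (1.1-0.08j), 0.09+0.39j]] + [[(-0.5-0.59j), (-0.98+0.55j), 0.15+0.38j],  [0.73-0.33j, (-0.26-1.14j), (-0.42+0.04j)],  [0.09+0.75j, 1.10+0.08j, (0.09-0.39j)]]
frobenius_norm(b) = 5.78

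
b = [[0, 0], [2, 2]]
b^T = [[0, 2], [0, 2]]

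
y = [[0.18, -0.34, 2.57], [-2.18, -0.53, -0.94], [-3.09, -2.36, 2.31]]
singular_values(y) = [4.9, 2.99, 0.39]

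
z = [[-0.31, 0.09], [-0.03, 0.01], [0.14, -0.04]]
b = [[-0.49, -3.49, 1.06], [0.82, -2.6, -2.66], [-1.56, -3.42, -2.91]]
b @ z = [[0.40,  -0.12], [-0.55,  0.15], [0.18,  -0.06]]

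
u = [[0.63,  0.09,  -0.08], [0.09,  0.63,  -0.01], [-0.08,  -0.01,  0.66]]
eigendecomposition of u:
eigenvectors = [[-0.67, -0.73, 0.13],[-0.49, 0.56, 0.66],[0.56, -0.38, 0.74]]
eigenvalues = [0.76, 0.52, 0.64]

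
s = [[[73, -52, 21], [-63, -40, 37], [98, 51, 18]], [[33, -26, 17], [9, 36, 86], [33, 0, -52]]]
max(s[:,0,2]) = 21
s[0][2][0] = 98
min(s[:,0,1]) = -52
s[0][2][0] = 98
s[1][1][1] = 36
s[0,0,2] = 21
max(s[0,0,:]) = 73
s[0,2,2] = 18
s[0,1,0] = -63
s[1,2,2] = -52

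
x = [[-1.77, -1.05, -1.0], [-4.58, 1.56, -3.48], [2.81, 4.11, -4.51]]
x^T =[[-1.77, -4.58, 2.81], [-1.05, 1.56, 4.11], [-1.0, -3.48, -4.51]]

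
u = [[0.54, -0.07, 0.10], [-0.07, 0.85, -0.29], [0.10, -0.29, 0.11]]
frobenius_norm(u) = 1.11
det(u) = 0.00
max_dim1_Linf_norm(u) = 0.85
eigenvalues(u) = [0.97, 0.53, 0.0]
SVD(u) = [[-0.23, -0.97, -0.13], [0.92, -0.26, 0.31], [-0.33, -0.05, 0.94]] @ diag([0.9729342916826198, 0.5268764829272515, 0.00018922539012860843]) @ [[-0.23, 0.92, -0.33], [-0.97, -0.26, -0.05], [-0.13, 0.31, 0.94]]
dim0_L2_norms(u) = [0.55, 0.9, 0.33]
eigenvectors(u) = [[0.23, -0.97, -0.13],[-0.92, -0.26, 0.31],[0.33, -0.05, 0.94]]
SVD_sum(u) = [[0.05,  -0.20,  0.07], [-0.20,  0.82,  -0.30], [0.07,  -0.30,  0.11]] + [[0.49, 0.13, 0.03], [0.13, 0.03, 0.01], [0.03, 0.01, 0.0]] + [[0.0, -0.00, -0.0],[-0.00, 0.00, 0.0],[-0.0, 0.00, 0.0]]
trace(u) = 1.50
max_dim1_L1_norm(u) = 1.21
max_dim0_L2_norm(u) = 0.9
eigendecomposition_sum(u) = [[0.05, -0.20, 0.07], [-0.2, 0.82, -0.30], [0.07, -0.3, 0.11]] + [[0.49,0.13,0.03], [0.13,0.03,0.01], [0.03,0.01,0.0]] + [[0.0, -0.00, -0.00],  [-0.0, 0.0, 0.00],  [-0.00, 0.0, 0.0]]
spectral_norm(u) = 0.97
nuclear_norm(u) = 1.50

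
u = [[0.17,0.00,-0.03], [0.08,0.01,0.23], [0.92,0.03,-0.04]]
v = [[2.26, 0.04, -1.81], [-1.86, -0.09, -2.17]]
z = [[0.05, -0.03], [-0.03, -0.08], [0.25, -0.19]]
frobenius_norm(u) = 0.97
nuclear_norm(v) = 5.75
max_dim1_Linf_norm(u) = 0.92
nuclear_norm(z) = 0.40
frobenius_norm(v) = 4.07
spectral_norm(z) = 0.32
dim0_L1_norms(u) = [1.17, 0.04, 0.3]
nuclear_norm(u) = 1.18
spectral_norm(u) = 0.94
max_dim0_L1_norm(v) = 4.12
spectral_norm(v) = 2.93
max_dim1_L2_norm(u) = 0.92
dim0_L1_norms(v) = [4.12, 0.13, 3.98]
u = z @ v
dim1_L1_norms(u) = [0.2, 0.32, 0.99]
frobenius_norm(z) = 0.33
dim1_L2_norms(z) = [0.06, 0.09, 0.31]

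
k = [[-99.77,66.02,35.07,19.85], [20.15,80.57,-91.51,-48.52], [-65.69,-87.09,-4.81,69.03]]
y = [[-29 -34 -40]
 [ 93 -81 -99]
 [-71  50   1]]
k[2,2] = -4.81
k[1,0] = 20.15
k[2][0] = -65.69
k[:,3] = [19.85, -48.52, 69.03]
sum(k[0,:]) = 21.17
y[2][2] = 1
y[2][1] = 50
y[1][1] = -81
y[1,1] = -81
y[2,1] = 50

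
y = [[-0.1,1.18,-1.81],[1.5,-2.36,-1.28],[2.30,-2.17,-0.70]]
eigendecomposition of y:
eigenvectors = [[(-0.06+0j),-0.74+0.00j,(-0.74-0j)], [-0.79+0.00j,(-0.39-0.06j),-0.39+0.06j], [(-0.62+0j),-0.19+0.52j,-0.19-0.52j]]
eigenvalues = [(-3.25+0j), (0.04+1.36j), (0.04-1.36j)]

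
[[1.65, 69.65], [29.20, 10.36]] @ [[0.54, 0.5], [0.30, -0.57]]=[[21.79, -38.88], [18.88, 8.69]]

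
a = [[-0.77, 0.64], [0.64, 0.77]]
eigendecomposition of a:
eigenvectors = [[-0.94,-0.34], [0.34,-0.94]]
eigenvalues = [-1.0, 1.0]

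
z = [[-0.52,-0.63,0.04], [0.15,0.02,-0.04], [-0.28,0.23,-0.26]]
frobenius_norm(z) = 0.94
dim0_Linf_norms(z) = [0.52, 0.63, 0.26]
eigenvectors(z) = [[-0.30+0.00j, 0.18+0.43j, 0.18-0.43j],[0.02+0.00j, 0.01-0.28j, 0.01+0.28j],[-0.95+0.00j, (-0.84+0j), (-0.84-0j)]]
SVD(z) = [[-0.99, -0.01, 0.14],  [0.14, -0.15, 0.98],  [0.01, 0.99, 0.15]] @ diag([0.8257744810597376, 0.45049972962592694, 0.08629310538790723]) @ [[0.64,0.76,-0.06], [-0.65,0.51,-0.56], [0.40,-0.4,-0.83]]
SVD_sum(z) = [[-0.53, -0.62, 0.05], [0.07, 0.09, -0.01], [0.01, 0.01, -0.0]] + [[0.00, -0.0, 0.00],[0.04, -0.03, 0.04],[-0.29, 0.23, -0.25]] + [[0.0, -0.00, -0.01], [0.03, -0.03, -0.07], [0.00, -0.0, -0.01]]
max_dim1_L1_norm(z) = 1.19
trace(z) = -0.76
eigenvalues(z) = [(-0.35+0j), (-0.2+0.22j), (-0.2-0.22j)]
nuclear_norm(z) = 1.36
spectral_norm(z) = 0.83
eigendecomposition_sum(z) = [[-0.22+0.00j, -0.33+0.00j, -0.05-0.00j], [0.01-0.00j, 0.02-0.00j, 0.00+0.00j], [(-0.68+0j), (-1.05+0j), -0.16-0.00j]] + [[-0.15-0.06j, -0.15-0.33j, (0.05+0.01j)], [(0.07+0.07j), -0.00+0.22j, (-0.02-0.02j)], [0.20-0.21j, (0.64-0.02j), -0.05+0.07j]] + [[-0.15+0.06j, -0.15+0.33j, 0.05-0.01j], [0.07-0.07j, (-0-0.22j), (-0.02+0.02j)], [0.20+0.21j, 0.64+0.02j, -0.05-0.07j]]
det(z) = -0.03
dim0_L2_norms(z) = [0.61, 0.67, 0.27]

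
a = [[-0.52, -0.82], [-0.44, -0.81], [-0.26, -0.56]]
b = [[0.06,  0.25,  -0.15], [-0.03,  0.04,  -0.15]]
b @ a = [[-0.1, -0.17],[0.04, 0.08]]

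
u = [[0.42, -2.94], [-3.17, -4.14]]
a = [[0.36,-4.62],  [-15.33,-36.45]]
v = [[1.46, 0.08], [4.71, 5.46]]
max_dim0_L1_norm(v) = 6.17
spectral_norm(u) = 5.68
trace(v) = 6.92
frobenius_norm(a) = 39.81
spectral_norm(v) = 7.28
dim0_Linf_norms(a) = [15.33, 36.45]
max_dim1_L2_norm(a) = 39.54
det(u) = -11.06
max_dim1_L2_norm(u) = 5.21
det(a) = -83.95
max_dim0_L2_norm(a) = 36.74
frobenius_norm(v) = 7.36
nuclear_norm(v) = 8.33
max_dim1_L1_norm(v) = 10.17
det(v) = 7.59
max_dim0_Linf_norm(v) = 5.46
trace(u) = -3.72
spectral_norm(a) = 39.76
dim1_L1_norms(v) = [1.54, 10.17]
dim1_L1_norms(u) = [3.36, 7.31]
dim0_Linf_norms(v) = [4.71, 5.46]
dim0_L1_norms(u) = [3.59, 7.08]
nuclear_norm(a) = 41.87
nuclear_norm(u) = 7.62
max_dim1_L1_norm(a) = 51.78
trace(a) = -36.09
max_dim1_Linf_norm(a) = 36.45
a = v @ u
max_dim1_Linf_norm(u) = 4.14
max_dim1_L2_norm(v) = 7.21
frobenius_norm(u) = 6.00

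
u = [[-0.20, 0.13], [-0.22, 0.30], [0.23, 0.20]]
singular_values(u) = [0.44, 0.31]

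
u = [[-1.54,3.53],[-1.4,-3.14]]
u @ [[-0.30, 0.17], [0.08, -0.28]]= [[0.74, -1.25], [0.17, 0.64]]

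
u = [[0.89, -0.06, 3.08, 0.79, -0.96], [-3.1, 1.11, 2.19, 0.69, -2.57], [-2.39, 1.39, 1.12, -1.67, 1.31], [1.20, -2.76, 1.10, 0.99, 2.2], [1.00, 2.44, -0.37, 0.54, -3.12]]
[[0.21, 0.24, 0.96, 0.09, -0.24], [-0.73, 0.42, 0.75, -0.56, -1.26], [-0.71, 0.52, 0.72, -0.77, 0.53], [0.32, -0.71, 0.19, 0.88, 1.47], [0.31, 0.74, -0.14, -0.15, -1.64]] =u @[[0.24, 0.02, -0.02, 0.09, 0.01], [0.02, 0.37, 0.08, 0.07, 0.06], [-0.02, 0.08, 0.35, -0.06, 0.05], [0.09, 0.07, -0.06, 0.53, 0.23], [0.01, 0.06, 0.05, 0.23, 0.61]]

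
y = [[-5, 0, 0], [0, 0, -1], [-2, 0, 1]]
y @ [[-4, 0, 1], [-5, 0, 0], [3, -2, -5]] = [[20, 0, -5], [-3, 2, 5], [11, -2, -7]]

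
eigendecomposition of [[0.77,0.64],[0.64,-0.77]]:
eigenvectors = [[0.94, -0.34], [0.34, 0.94]]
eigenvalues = [1.0, -1.0]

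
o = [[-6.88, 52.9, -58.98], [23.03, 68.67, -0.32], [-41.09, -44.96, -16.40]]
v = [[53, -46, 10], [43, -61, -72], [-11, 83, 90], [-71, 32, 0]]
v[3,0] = -71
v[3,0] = -71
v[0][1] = -46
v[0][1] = -46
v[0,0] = 53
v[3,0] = -71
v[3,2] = 0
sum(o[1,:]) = 91.38000000000001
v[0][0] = 53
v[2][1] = 83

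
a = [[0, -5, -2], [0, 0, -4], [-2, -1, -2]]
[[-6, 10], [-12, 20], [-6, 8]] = a @ [[0, 1], [0, 0], [3, -5]]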